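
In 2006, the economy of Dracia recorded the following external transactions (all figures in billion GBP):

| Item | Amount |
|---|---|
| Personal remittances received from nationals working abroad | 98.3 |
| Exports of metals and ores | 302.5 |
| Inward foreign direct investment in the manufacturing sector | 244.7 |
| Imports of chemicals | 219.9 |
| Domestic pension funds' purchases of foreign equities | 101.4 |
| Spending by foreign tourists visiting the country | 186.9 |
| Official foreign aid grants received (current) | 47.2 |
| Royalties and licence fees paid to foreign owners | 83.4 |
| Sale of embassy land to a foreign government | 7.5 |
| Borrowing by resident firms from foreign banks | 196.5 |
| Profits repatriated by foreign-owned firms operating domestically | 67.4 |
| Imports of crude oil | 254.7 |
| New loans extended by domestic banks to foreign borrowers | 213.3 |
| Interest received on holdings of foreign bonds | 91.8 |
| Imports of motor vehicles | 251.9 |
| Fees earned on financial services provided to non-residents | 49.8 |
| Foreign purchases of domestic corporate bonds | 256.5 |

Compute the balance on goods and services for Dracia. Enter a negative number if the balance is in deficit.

-270.7

Goods: -251.9 - 219.9 - 254.7 + 302.5 = -424.0
Services: -83.4 + 186.9 + 49.8 = 153.3
Trade balance = -424.0 + 153.3 = -270.7
(Excluded from the trade balance — secondary income: personal remittances received from nationals working abroad 98.3, official foreign aid grants received (current) 47.2; financial account: inward foreign direct investment in the manufacturing sector 244.7, domestic pension funds' purchases of foreign equities 101.4, borrowing by resident firms from foreign banks 196.5, new loans extended by domestic banks to foreign borrowers 213.3, foreign purchases of domestic corporate bonds 256.5; capital account: sale of embassy land to a foreign government 7.5; primary income: profits repatriated by foreign-owned firms operating domestically 67.4, interest received on holdings of foreign bonds 91.8.)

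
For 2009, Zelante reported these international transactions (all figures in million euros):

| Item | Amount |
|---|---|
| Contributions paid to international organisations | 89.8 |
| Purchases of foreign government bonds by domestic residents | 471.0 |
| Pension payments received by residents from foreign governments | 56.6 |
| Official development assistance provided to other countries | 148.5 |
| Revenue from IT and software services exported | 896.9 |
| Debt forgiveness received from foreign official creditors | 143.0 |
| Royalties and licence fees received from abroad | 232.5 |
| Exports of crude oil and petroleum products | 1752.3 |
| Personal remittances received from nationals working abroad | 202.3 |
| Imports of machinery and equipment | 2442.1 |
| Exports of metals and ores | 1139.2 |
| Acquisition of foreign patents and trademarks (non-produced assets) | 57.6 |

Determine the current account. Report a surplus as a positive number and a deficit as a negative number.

1599.4

Goods: 1752.3 - 2442.1 + 1139.2 = 449.4
Services: 232.5 + 896.9 = 1129.4
Secondary income: 202.3 - 89.8 + 56.6 - 148.5 = 20.6
Current account = 449.4 + 1129.4 + 20.6 = 1599.4
(Excluded from the current account — financial account: purchases of foreign government bonds by domestic residents 471.0; capital account: debt forgiveness received from foreign official creditors 143.0, acquisition of foreign patents and trademarks (non-produced assets) 57.6.)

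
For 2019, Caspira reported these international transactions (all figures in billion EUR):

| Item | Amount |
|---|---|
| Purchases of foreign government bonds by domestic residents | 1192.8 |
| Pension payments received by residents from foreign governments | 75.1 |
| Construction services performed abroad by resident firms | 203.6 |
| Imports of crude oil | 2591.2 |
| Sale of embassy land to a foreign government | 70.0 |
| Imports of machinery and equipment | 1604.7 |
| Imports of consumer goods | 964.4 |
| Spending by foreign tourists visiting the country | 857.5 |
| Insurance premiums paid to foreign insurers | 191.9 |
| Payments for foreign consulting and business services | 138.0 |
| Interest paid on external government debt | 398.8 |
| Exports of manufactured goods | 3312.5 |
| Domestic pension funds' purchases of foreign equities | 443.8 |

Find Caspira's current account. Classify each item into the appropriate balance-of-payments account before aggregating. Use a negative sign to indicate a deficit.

Goods: -1604.7 - 964.4 - 2591.2 + 3312.5 = -1847.8
Services: -138.0 + 203.6 + 857.5 - 191.9 = 731.2
Primary income: -398.8
Secondary income: 75.1
Current account = (-1847.8) + 731.2 + (-398.8) + 75.1 = -1440.3
(Excluded from the current account — financial account: purchases of foreign government bonds by domestic residents 1192.8, domestic pension funds' purchases of foreign equities 443.8; capital account: sale of embassy land to a foreign government 70.0.)

-1440.3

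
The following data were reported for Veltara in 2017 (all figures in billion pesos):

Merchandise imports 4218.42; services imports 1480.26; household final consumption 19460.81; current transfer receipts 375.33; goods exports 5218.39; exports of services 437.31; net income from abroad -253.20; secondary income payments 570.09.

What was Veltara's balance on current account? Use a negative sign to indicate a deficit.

-490.94

Goods balance = 5218.39 - 4218.42 = 999.97
Services balance = 437.31 - 1480.26 = -1042.95
Trade balance (goods + services) = 999.97 + (-1042.95) = -42.98
Net primary income = -253.20
Net secondary income = 375.33 - 570.09 = -194.76
Current account = -42.98 + (-253.20) + (-194.76) = -490.94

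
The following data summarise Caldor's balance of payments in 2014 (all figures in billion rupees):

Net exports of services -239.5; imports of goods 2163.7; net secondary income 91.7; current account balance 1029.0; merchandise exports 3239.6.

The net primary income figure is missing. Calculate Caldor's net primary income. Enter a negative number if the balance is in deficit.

Current account = goods balance + services balance + net primary income + net secondary income
Sum of the known components = 928.1
Net primary income = CA - (known components) = 1029.0 - 928.1 = 100.9

100.9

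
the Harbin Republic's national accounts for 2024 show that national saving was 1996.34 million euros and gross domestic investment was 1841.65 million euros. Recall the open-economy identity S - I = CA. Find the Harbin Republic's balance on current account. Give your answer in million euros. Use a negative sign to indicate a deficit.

154.69

S - I = CA (net lending to the rest of the world).
CA = S - I = 1996.34 - 1841.65 = 154.69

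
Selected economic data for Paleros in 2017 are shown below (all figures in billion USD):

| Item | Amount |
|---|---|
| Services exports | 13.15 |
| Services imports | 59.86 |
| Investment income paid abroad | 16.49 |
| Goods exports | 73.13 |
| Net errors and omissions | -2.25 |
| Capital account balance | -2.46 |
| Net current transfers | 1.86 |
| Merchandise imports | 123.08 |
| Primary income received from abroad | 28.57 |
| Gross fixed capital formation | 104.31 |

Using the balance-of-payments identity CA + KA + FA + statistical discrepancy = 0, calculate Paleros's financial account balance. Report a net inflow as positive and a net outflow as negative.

87.43

Goods balance = 73.13 - 123.08 = -49.95
Services balance = 13.15 - 59.86 = -46.71
Trade balance (goods + services) = -49.95 + (-46.71) = -96.66
Net primary income = 28.57 - 16.49 = 12.08
Net secondary income = 1.86
Current account = -96.66 + 12.08 + 1.86 = -82.72
Financial account = -(-82.72 + (-2.46) + (-2.25)) = 87.43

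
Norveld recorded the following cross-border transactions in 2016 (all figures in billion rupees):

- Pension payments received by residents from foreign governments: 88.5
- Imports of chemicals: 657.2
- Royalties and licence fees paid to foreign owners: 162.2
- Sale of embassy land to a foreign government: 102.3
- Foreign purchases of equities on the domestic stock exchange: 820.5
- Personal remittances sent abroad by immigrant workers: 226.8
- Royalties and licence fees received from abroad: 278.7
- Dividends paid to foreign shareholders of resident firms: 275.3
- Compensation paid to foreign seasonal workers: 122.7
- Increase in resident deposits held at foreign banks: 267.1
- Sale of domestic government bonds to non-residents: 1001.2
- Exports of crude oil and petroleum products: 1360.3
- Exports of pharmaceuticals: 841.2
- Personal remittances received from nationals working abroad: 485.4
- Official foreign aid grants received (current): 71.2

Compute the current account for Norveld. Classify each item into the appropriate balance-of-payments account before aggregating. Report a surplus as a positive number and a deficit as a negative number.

1681.1

Goods: 1360.3 - 657.2 + 841.2 = 1544.3
Services: 278.7 - 162.2 = 116.5
Primary income: -122.7 - 275.3 = -398.0
Secondary income: 88.5 + 485.4 - 226.8 + 71.2 = 418.3
Current account = 1544.3 + 116.5 + (-398.0) + 418.3 = 1681.1
(Excluded from the current account — capital account: sale of embassy land to a foreign government 102.3; financial account: foreign purchases of equities on the domestic stock exchange 820.5, increase in resident deposits held at foreign banks 267.1, sale of domestic government bonds to non-residents 1001.2.)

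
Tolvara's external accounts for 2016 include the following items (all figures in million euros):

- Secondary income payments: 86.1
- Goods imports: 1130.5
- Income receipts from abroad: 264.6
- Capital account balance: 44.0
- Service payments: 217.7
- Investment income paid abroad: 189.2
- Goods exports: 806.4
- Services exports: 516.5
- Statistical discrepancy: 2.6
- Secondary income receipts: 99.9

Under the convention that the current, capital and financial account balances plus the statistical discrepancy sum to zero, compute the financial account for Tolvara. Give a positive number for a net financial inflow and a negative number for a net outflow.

Goods balance = 806.4 - 1130.5 = -324.1
Services balance = 516.5 - 217.7 = 298.8
Trade balance (goods + services) = -324.1 + 298.8 = -25.3
Net primary income = 264.6 - 189.2 = 75.4
Net secondary income = 99.9 - 86.1 = 13.8
Current account = -25.3 + 75.4 + 13.8 = 63.9
Financial account = -(63.9 + 44.0 + 2.6) = -110.5

-110.5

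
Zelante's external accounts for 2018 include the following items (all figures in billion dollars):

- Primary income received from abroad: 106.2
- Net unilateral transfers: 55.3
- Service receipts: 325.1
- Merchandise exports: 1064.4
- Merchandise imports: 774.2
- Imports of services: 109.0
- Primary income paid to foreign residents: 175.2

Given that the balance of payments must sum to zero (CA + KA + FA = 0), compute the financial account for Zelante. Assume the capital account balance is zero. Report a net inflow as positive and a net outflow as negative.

-492.6

Goods balance = 1064.4 - 774.2 = 290.2
Services balance = 325.1 - 109.0 = 216.1
Trade balance (goods + services) = 290.2 + 216.1 = 506.3
Net primary income = 106.2 - 175.2 = -69.0
Net secondary income = 55.3
Current account = 506.3 + (-69.0) + 55.3 = 492.6
Financial account = -(492.6) = -492.6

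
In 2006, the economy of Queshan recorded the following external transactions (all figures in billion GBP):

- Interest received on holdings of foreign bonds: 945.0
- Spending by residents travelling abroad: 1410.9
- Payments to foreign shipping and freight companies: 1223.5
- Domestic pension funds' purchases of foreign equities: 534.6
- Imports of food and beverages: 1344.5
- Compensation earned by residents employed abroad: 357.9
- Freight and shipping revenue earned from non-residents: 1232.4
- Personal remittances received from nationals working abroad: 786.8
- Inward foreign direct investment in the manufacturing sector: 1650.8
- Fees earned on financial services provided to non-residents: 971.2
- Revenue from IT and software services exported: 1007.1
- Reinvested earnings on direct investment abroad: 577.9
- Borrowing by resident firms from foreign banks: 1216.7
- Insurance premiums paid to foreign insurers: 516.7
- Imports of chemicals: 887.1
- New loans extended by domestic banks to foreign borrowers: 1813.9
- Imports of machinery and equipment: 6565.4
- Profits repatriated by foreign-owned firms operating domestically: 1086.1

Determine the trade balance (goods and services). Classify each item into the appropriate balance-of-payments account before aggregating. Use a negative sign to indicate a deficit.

-8737.4

Goods: -887.1 - 6565.4 - 1344.5 = -8797.0
Services: -1410.9 + 1007.1 + 1232.4 - 516.7 + 971.2 - 1223.5 = 59.6
Trade balance = -8797.0 + 59.6 = -8737.4
(Excluded from the trade balance — primary income: interest received on holdings of foreign bonds 945.0, compensation earned by residents employed abroad 357.9, reinvested earnings on direct investment abroad 577.9, profits repatriated by foreign-owned firms operating domestically 1086.1; financial account: domestic pension funds' purchases of foreign equities 534.6, inward foreign direct investment in the manufacturing sector 1650.8, borrowing by resident firms from foreign banks 1216.7, new loans extended by domestic banks to foreign borrowers 1813.9; secondary income: personal remittances received from nationals working abroad 786.8.)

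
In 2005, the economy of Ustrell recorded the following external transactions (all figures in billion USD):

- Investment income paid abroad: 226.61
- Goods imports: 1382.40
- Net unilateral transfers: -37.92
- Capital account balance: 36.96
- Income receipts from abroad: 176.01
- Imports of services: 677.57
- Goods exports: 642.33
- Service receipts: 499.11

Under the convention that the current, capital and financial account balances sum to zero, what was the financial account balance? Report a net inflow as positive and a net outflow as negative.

Goods balance = 642.33 - 1382.40 = -740.07
Services balance = 499.11 - 677.57 = -178.46
Trade balance (goods + services) = -740.07 + (-178.46) = -918.53
Net primary income = 176.01 - 226.61 = -50.60
Net secondary income = -37.92
Current account = -918.53 + (-50.60) + (-37.92) = -1007.05
Financial account = -(-1007.05 + 36.96) = 970.09

970.09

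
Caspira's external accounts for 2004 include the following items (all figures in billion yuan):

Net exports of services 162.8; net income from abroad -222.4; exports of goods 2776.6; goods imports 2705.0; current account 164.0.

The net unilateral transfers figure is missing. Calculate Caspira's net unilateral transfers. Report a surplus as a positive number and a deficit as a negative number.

Current account = goods balance + services balance + net primary income + net secondary income
Sum of the known components = 12.0
Net unilateral transfers = CA - (known components) = 164.0 - 12.0 = 152.0

152.0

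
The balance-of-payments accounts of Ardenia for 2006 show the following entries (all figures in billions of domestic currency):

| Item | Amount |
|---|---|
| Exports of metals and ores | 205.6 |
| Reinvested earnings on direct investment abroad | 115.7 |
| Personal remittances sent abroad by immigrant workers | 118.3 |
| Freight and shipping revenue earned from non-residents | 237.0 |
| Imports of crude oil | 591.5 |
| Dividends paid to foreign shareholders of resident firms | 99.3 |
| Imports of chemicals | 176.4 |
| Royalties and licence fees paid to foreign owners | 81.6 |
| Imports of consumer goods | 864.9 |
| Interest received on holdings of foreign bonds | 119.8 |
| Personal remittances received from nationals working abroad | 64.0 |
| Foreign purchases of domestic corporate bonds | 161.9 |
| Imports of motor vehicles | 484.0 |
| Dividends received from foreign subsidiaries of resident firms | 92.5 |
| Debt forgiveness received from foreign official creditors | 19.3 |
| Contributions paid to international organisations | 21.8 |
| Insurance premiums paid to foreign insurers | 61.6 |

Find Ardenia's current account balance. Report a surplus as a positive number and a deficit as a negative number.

-1664.8

Goods: -864.9 - 591.5 - 484.0 + 205.6 - 176.4 = -1911.2
Services: -61.6 + 237.0 - 81.6 = 93.8
Primary income: 115.7 - 99.3 + 119.8 + 92.5 = 228.7
Secondary income: -21.8 - 118.3 + 64.0 = -76.1
Current account = (-1911.2) + 93.8 + 228.7 + (-76.1) = -1664.8
(Excluded from the current account — financial account: foreign purchases of domestic corporate bonds 161.9; capital account: debt forgiveness received from foreign official creditors 19.3.)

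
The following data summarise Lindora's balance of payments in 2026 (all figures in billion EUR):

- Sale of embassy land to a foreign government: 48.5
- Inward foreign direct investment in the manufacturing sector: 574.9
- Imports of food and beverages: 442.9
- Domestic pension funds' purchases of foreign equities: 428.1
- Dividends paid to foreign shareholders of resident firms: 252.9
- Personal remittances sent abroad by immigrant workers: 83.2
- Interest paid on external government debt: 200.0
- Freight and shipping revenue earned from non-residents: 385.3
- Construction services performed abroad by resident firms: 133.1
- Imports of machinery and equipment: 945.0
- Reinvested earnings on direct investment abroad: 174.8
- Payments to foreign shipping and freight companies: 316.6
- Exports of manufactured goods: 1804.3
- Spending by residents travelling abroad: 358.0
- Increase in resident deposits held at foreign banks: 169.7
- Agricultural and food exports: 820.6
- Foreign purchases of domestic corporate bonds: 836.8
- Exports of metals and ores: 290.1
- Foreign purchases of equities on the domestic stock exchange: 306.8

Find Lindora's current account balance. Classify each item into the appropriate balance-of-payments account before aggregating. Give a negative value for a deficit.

Goods: 820.6 - 442.9 + 290.1 - 945.0 + 1804.3 = 1527.1
Services: -316.6 + 133.1 - 358.0 + 385.3 = -156.2
Primary income: -200.0 + 174.8 - 252.9 = -278.1
Secondary income: -83.2
Current account = 1527.1 + (-156.2) + (-278.1) + (-83.2) = 1009.6
(Excluded from the current account — capital account: sale of embassy land to a foreign government 48.5; financial account: inward foreign direct investment in the manufacturing sector 574.9, domestic pension funds' purchases of foreign equities 428.1, increase in resident deposits held at foreign banks 169.7, foreign purchases of domestic corporate bonds 836.8, foreign purchases of equities on the domestic stock exchange 306.8.)

1009.6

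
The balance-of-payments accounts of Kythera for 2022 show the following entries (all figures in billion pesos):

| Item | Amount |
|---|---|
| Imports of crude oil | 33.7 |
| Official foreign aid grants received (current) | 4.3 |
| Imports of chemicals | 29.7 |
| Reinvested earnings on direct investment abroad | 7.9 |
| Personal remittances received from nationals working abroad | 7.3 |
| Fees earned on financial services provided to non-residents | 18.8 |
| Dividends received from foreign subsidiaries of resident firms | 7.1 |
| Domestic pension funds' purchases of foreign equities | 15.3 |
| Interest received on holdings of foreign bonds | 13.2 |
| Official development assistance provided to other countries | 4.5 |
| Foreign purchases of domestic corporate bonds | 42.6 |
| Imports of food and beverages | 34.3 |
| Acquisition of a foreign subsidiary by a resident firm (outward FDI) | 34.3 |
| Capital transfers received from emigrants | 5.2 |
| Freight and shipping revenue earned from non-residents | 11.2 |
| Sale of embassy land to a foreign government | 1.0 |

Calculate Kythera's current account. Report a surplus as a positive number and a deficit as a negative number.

Goods: -33.7 - 29.7 - 34.3 = -97.7
Services: 11.2 + 18.8 = 30.0
Primary income: 7.9 + 7.1 + 13.2 = 28.2
Secondary income: 4.3 - 4.5 + 7.3 = 7.1
Current account = (-97.7) + 30.0 + 28.2 + 7.1 = -32.4
(Excluded from the current account — financial account: domestic pension funds' purchases of foreign equities 15.3, foreign purchases of domestic corporate bonds 42.6, acquisition of a foreign subsidiary by a resident firm (outward FDI) 34.3; capital account: capital transfers received from emigrants 5.2, sale of embassy land to a foreign government 1.0.)

-32.4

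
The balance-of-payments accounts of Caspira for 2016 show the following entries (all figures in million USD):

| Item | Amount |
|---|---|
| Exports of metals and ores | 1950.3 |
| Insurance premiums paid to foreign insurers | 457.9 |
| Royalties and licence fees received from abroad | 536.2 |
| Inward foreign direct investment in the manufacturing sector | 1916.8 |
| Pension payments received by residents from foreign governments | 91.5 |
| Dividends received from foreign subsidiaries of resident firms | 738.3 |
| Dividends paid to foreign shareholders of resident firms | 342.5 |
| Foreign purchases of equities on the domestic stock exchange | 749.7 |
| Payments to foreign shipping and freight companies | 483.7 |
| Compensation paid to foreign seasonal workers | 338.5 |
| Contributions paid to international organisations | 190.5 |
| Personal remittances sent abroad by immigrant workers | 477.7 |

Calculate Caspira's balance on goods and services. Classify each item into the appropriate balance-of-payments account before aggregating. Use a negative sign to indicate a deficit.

1544.9

Goods: 1950.3
Services: -483.7 + 536.2 - 457.9 = -405.4
Trade balance = 1950.3 + (-405.4) = 1544.9
(Excluded from the trade balance — financial account: inward foreign direct investment in the manufacturing sector 1916.8, foreign purchases of equities on the domestic stock exchange 749.7; secondary income: pension payments received by residents from foreign governments 91.5, contributions paid to international organisations 190.5, personal remittances sent abroad by immigrant workers 477.7; primary income: dividends received from foreign subsidiaries of resident firms 738.3, dividends paid to foreign shareholders of resident firms 342.5, compensation paid to foreign seasonal workers 338.5.)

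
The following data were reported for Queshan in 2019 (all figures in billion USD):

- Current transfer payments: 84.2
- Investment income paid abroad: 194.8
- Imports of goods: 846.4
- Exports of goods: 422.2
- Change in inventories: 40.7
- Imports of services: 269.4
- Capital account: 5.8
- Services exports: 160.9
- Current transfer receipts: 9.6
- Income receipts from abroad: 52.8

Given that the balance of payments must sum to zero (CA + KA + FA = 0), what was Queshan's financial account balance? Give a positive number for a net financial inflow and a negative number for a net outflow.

743.5

Goods balance = 422.2 - 846.4 = -424.2
Services balance = 160.9 - 269.4 = -108.5
Trade balance (goods + services) = -424.2 + (-108.5) = -532.7
Net primary income = 52.8 - 194.8 = -142.0
Net secondary income = 9.6 - 84.2 = -74.6
Current account = -532.7 + (-142.0) + (-74.6) = -749.3
Financial account = -(-749.3 + 5.8) = 743.5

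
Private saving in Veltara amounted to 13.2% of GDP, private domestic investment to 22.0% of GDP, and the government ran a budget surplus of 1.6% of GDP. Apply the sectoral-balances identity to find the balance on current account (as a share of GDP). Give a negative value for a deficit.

By the sectoral-balances identity, CA = (S_private - I) + (T - G).
Private balance = 13.2 - 22.0 = -8.8
Government balance (T - G) = 1.6
CA = -8.8 + 1.6 = -7.2

-7.2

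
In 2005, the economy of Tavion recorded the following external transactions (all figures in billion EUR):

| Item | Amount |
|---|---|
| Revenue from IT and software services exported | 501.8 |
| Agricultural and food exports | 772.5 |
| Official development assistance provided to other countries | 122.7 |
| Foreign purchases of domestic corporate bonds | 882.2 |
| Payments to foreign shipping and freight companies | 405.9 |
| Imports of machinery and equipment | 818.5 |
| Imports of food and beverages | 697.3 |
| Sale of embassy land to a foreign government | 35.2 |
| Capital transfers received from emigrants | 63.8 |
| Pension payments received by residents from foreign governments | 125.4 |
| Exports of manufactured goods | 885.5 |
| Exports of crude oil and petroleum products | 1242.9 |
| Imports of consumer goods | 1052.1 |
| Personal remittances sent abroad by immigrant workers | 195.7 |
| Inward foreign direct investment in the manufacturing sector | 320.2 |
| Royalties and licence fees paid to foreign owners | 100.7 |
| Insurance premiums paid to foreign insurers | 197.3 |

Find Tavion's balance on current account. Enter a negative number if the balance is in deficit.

-62.1

Goods: -1052.1 - 697.3 - 818.5 + 1242.9 + 772.5 + 885.5 = 333.0
Services: -100.7 - 197.3 + 501.8 - 405.9 = -202.1
Secondary income: -122.7 + 125.4 - 195.7 = -193.0
Current account = 333.0 + (-202.1) + (-193.0) = -62.1
(Excluded from the current account — financial account: foreign purchases of domestic corporate bonds 882.2, inward foreign direct investment in the manufacturing sector 320.2; capital account: sale of embassy land to a foreign government 35.2, capital transfers received from emigrants 63.8.)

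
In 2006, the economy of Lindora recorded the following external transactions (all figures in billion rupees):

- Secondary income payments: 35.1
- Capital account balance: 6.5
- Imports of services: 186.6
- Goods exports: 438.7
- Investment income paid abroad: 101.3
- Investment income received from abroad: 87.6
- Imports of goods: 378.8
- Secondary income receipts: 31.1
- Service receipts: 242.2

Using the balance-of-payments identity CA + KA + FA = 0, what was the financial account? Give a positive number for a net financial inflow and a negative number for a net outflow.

Goods balance = 438.7 - 378.8 = 59.9
Services balance = 242.2 - 186.6 = 55.6
Trade balance (goods + services) = 59.9 + 55.6 = 115.5
Net primary income = 87.6 - 101.3 = -13.7
Net secondary income = 31.1 - 35.1 = -4.0
Current account = 115.5 + (-13.7) + (-4.0) = 97.8
Financial account = -(97.8 + 6.5) = -104.3

-104.3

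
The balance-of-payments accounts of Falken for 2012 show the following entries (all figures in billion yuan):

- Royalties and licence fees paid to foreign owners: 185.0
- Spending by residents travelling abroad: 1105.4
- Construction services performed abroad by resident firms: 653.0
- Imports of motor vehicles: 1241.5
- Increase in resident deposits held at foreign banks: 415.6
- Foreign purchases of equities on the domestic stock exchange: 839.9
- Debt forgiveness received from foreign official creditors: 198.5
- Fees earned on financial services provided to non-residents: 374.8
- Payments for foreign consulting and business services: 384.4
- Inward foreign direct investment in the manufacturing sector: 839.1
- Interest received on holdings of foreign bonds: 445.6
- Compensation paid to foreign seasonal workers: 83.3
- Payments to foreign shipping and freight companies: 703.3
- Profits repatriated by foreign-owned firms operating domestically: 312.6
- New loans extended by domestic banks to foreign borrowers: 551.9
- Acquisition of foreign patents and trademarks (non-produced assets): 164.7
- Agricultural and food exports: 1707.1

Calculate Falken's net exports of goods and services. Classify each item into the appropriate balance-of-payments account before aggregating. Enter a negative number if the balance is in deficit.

Goods: -1241.5 + 1707.1 = 465.6
Services: -1105.4 - 703.3 + 653.0 + 374.8 - 384.4 - 185.0 = -1350.3
Trade balance = 465.6 + (-1350.3) = -884.7
(Excluded from the trade balance — financial account: increase in resident deposits held at foreign banks 415.6, foreign purchases of equities on the domestic stock exchange 839.9, inward foreign direct investment in the manufacturing sector 839.1, new loans extended by domestic banks to foreign borrowers 551.9; capital account: debt forgiveness received from foreign official creditors 198.5, acquisition of foreign patents and trademarks (non-produced assets) 164.7; primary income: interest received on holdings of foreign bonds 445.6, compensation paid to foreign seasonal workers 83.3, profits repatriated by foreign-owned firms operating domestically 312.6.)

-884.7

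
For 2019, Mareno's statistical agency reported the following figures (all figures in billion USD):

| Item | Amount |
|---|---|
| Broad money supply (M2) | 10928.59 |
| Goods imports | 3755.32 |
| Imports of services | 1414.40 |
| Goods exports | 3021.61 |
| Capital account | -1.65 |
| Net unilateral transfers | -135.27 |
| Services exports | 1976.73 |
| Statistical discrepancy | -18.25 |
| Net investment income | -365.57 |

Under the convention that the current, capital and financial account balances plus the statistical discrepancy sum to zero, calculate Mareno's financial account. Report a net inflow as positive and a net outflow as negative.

Goods balance = 3021.61 - 3755.32 = -733.71
Services balance = 1976.73 - 1414.40 = 562.33
Trade balance (goods + services) = -733.71 + 562.33 = -171.38
Net primary income = -365.57
Net secondary income = -135.27
Current account = -171.38 + (-365.57) + (-135.27) = -672.22
Financial account = -(-672.22 + (-1.65) + (-18.25)) = 692.12

692.12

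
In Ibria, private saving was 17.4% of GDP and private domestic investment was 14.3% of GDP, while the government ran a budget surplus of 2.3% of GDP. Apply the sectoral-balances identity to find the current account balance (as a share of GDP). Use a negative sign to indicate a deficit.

5.4

By the sectoral-balances identity, CA = (S_private - I) + (T - G).
Private balance = 17.4 - 14.3 = 3.1
Government balance (T - G) = 2.3
CA = 3.1 + 2.3 = 5.4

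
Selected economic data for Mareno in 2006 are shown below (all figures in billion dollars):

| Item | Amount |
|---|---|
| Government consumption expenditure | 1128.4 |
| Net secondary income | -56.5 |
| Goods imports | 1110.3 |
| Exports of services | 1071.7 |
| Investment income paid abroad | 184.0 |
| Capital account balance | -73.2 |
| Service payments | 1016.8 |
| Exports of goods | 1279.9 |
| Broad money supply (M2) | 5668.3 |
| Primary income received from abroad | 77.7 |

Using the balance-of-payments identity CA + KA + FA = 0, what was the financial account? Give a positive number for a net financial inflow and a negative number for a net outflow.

11.5

Goods balance = 1279.9 - 1110.3 = 169.6
Services balance = 1071.7 - 1016.8 = 54.9
Trade balance (goods + services) = 169.6 + 54.9 = 224.5
Net primary income = 77.7 - 184.0 = -106.3
Net secondary income = -56.5
Current account = 224.5 + (-106.3) + (-56.5) = 61.7
Financial account = -(61.7 + (-73.2)) = 11.5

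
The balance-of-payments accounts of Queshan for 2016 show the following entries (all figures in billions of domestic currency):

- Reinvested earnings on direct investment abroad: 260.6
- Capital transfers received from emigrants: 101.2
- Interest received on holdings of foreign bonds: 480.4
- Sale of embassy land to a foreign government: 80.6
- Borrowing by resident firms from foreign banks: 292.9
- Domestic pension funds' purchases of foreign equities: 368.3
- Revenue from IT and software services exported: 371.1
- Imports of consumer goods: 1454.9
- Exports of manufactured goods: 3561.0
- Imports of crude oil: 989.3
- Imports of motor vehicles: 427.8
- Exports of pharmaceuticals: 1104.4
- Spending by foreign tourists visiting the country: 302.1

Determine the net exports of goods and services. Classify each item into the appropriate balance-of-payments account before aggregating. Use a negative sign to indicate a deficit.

2466.6

Goods: -989.3 - 1454.9 + 1104.4 + 3561.0 - 427.8 = 1793.4
Services: 302.1 + 371.1 = 673.2
Trade balance = 1793.4 + 673.2 = 2466.6
(Excluded from the trade balance — primary income: reinvested earnings on direct investment abroad 260.6, interest received on holdings of foreign bonds 480.4; capital account: capital transfers received from emigrants 101.2, sale of embassy land to a foreign government 80.6; financial account: borrowing by resident firms from foreign banks 292.9, domestic pension funds' purchases of foreign equities 368.3.)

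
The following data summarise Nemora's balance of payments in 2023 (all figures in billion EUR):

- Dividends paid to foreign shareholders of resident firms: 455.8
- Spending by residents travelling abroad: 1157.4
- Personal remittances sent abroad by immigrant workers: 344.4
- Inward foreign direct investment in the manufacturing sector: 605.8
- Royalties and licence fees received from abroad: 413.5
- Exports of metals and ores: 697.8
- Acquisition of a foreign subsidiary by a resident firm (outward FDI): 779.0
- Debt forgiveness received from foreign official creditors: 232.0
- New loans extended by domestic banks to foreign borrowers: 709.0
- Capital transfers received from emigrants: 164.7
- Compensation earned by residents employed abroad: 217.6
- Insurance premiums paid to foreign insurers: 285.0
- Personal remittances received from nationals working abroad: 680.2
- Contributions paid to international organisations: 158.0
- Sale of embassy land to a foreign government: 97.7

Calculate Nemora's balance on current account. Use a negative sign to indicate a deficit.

-391.5

Goods: 697.8
Services: -1157.4 + 413.5 - 285.0 = -1028.9
Primary income: -455.8 + 217.6 = -238.2
Secondary income: -344.4 + 680.2 - 158.0 = 177.8
Current account = 697.8 + (-1028.9) + (-238.2) + 177.8 = -391.5
(Excluded from the current account — financial account: inward foreign direct investment in the manufacturing sector 605.8, acquisition of a foreign subsidiary by a resident firm (outward FDI) 779.0, new loans extended by domestic banks to foreign borrowers 709.0; capital account: debt forgiveness received from foreign official creditors 232.0, capital transfers received from emigrants 164.7, sale of embassy land to a foreign government 97.7.)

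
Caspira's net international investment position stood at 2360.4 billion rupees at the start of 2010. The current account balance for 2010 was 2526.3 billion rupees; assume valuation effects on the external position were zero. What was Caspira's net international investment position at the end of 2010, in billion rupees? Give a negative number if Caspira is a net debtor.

With no valuation effects, change in NIIP = current account = 2526.3
End-of-year NIIP = 2360.4 + 2526.3 = 4886.7

4886.7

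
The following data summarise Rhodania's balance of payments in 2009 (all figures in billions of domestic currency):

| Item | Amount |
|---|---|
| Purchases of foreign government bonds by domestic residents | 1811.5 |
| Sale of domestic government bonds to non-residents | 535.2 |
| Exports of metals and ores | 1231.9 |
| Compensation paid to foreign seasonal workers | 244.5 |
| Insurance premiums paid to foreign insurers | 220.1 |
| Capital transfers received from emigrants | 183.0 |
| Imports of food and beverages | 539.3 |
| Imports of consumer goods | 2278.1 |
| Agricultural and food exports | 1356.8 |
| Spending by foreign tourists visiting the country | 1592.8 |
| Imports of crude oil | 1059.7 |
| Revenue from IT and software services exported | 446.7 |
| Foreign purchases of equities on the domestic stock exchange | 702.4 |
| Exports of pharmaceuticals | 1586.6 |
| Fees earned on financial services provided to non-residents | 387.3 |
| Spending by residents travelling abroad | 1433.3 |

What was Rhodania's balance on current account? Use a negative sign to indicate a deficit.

Goods: -2278.1 + 1356.8 + 1231.9 + 1586.6 - 539.3 - 1059.7 = 298.2
Services: -220.1 + 446.7 - 1433.3 + 1592.8 + 387.3 = 773.4
Primary income: -244.5
Current account = 298.2 + 773.4 + (-244.5) = 827.1
(Excluded from the current account — financial account: purchases of foreign government bonds by domestic residents 1811.5, sale of domestic government bonds to non-residents 535.2, foreign purchases of equities on the domestic stock exchange 702.4; capital account: capital transfers received from emigrants 183.0.)

827.1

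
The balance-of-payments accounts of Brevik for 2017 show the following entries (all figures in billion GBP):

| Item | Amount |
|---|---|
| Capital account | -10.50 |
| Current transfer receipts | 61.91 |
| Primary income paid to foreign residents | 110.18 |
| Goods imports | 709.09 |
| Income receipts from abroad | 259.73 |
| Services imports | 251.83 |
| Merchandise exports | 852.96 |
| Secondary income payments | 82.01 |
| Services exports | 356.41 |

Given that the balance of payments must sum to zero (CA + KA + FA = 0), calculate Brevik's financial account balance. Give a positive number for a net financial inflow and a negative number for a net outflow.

Goods balance = 852.96 - 709.09 = 143.87
Services balance = 356.41 - 251.83 = 104.58
Trade balance (goods + services) = 143.87 + 104.58 = 248.45
Net primary income = 259.73 - 110.18 = 149.55
Net secondary income = 61.91 - 82.01 = -20.10
Current account = 248.45 + 149.55 + (-20.10) = 377.90
Financial account = -(377.90 + (-10.50)) = -367.40

-367.40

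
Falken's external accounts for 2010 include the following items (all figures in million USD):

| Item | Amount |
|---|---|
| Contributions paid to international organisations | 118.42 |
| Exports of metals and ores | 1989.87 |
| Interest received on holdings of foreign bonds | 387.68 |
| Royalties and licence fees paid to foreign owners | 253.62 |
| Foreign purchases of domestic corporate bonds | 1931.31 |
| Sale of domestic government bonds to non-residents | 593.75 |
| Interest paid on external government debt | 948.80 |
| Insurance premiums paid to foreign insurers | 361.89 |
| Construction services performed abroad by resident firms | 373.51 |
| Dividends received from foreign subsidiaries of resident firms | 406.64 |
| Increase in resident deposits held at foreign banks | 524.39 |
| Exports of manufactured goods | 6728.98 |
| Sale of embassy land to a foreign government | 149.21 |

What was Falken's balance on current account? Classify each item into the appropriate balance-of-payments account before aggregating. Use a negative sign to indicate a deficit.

Goods: 1989.87 + 6728.98 = 8718.85
Services: 373.51 - 361.89 - 253.62 = -242.00
Primary income: 406.64 + 387.68 - 948.80 = -154.48
Secondary income: -118.42
Current account = 8718.85 + (-242.00) + (-154.48) + (-118.42) = 8203.95
(Excluded from the current account — financial account: foreign purchases of domestic corporate bonds 1931.31, sale of domestic government bonds to non-residents 593.75, increase in resident deposits held at foreign banks 524.39; capital account: sale of embassy land to a foreign government 149.21.)

8203.95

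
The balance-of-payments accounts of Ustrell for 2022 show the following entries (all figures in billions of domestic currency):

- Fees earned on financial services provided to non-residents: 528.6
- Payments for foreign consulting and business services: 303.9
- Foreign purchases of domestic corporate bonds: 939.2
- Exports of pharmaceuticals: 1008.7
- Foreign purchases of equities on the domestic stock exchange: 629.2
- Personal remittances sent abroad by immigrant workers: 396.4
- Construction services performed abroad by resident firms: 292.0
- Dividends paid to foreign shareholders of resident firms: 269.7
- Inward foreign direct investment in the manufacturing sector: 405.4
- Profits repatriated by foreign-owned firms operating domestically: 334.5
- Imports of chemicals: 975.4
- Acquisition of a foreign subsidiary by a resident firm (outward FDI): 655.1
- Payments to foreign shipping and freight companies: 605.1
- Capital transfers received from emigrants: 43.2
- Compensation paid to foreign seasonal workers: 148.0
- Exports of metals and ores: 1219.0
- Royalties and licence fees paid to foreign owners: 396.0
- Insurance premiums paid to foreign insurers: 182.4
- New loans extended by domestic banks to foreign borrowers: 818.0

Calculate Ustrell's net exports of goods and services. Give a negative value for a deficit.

585.5

Goods: -975.4 + 1219.0 + 1008.7 = 1252.3
Services: 528.6 - 182.4 - 396.0 - 605.1 - 303.9 + 292.0 = -666.8
Trade balance = 1252.3 + (-666.8) = 585.5
(Excluded from the trade balance — financial account: foreign purchases of domestic corporate bonds 939.2, foreign purchases of equities on the domestic stock exchange 629.2, inward foreign direct investment in the manufacturing sector 405.4, acquisition of a foreign subsidiary by a resident firm (outward FDI) 655.1, new loans extended by domestic banks to foreign borrowers 818.0; secondary income: personal remittances sent abroad by immigrant workers 396.4; primary income: dividends paid to foreign shareholders of resident firms 269.7, profits repatriated by foreign-owned firms operating domestically 334.5, compensation paid to foreign seasonal workers 148.0; capital account: capital transfers received from emigrants 43.2.)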